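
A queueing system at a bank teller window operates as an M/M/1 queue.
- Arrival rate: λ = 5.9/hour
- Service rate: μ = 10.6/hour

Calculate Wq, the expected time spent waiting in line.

First, compute utilization: ρ = λ/μ = 5.9/10.6 = 0.5566
For M/M/1: Wq = λ/(μ(μ-λ))
Wq = 5.9/(10.6 × (10.6-5.9))
Wq = 5.9/(10.6 × 4.70)
Wq = 0.1184 hours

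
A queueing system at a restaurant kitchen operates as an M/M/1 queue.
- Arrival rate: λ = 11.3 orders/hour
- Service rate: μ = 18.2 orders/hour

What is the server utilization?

Server utilization: ρ = λ/μ
ρ = 11.3/18.2 = 0.6209
The server is busy 62.09% of the time.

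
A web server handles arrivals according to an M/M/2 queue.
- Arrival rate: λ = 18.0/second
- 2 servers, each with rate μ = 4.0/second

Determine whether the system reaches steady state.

Stability requires ρ = λ/(cμ) < 1
ρ = 18.0/(2 × 4.0) = 18.0/8.00 = 2.2500
Since 2.2500 ≥ 1, the system is UNSTABLE.
Need c > λ/μ = 18.0/4.0 = 4.50.
Minimum servers needed: c = 5.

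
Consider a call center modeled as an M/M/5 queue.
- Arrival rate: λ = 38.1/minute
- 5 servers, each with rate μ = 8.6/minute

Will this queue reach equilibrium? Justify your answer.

Stability requires ρ = λ/(cμ) < 1
ρ = 38.1/(5 × 8.6) = 38.1/43.00 = 0.8860
Since 0.8860 < 1, the system is STABLE.
The servers are busy 88.60% of the time.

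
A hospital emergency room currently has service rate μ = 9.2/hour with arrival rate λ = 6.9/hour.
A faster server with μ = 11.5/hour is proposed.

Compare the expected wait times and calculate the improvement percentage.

System 1: ρ₁ = 6.9/9.2 = 0.7500, W₁ = 1/(9.2-6.9) = 0.4348
System 2: ρ₂ = 6.9/11.5 = 0.6000, W₂ = 1/(11.5-6.9) = 0.2174
Improvement: (W₁-W₂)/W₁ = (0.4348-0.2174)/0.4348 = 50.00%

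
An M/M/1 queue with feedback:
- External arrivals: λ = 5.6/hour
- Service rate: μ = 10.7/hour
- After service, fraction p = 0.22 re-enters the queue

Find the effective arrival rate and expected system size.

Effective arrival rate: λ_eff = λ/(1-p) = 5.6/(1-0.22) = 5.6/0.78 = 7.1795
ρ = λ_eff/μ = 7.1795/10.7 = 0.67098
L = ρ/(1-ρ) = 0.67098/(1-0.67098) = 2.0393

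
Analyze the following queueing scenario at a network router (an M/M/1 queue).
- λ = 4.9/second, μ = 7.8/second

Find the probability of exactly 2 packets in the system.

ρ = λ/μ = 4.9/7.8 = 0.6282
P(n) = (1-ρ)ρⁿ
P(2) = (1-0.6282) × 0.6282^2
P(2) = 0.3718 × 0.3946
P(2) = 0.1467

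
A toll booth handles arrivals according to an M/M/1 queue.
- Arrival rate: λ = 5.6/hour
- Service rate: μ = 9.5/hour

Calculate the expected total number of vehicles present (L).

ρ = λ/μ = 5.6/9.5 = 0.5895
For M/M/1: L = λ/(μ-λ)
L = 5.6/(9.5-5.6) = 5.6/3.90
L = 1.4359 vehicles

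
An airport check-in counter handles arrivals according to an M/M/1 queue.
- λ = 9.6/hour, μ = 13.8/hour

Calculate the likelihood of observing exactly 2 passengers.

ρ = λ/μ = 9.6/13.8 = 0.6957
P(n) = (1-ρ)ρⁿ
P(2) = (1-0.6957) × 0.6957^2
P(2) = 0.3043 × 0.4840
P(2) = 0.1473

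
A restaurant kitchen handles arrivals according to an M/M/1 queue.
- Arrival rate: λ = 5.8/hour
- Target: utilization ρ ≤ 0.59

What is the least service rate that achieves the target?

ρ = λ/μ, so μ = λ/ρ
μ ≥ 5.8/0.59 = 9.8305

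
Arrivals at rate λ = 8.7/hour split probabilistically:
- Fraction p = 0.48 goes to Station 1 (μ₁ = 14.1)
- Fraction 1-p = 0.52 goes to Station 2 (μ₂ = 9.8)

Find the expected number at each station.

Effective rates: λ₁ = 8.7×0.48 = 4.176, λ₂ = 8.7×0.52 = 4.524
Station 1: ρ₁ = 4.176/14.1 = 0.29617, L₁ = ρ₁/(1-ρ₁) = 0.29617/(1-0.29617) = 0.4208
Station 2: ρ₂ = 4.524/9.8 = 0.46163, L₂ = ρ₂/(1-ρ₂) = 0.46163/(1-0.46163) = 0.8575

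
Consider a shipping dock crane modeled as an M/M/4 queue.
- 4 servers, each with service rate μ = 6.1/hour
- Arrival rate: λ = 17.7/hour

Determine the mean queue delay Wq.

Traffic intensity: ρ = λ/(cμ) = 17.7/(4×6.1) = 0.7254
Since ρ = 0.7254 < 1, system is stable.
Offered load a = λ/μ = cρ = 17.7/6.1 = 2.9016
P₀ = [ Σₙ₌₀^3 aⁿ/n! + a^4/(4!(1-ρ)) ]⁻¹
Σ = a^0/0! + a^1/1! + a^2/2! + a^3/3! = 1.0000 + 2.9016 + 4.2098 + 4.0717 = 12.1831
a^4/(4!(1-ρ)) = 70.8882/(24 × 0.27459) = 10.7567
P₀ = 1/(12.1831 + 10.7567) = 0.04359
Lq = P₀·a^4·ρ / (4!(1-ρ)²) = 0.0435924 × 70.8882 × 0.725410 / (24 × 0.0753998) = 1.2388
Wq = Lq/λ = 1.2388/17.7 = 0.06999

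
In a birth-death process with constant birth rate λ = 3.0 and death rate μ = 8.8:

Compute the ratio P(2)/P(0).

For constant rates: P(n)/P(0) = (λ/μ)^n
P(2)/P(0) = (3.0/8.8)^2 = 0.3409^2 = 0.1162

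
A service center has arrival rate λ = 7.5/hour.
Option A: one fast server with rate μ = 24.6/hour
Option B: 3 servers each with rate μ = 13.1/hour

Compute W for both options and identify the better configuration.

Option A: single server μ = 24.6 (M/M/1)
  ρ_A = 7.5/24.6 = 0.3049
  W_A = 1/(μ-λ) = 1/(24.6-7.5) = 1/17.10 = 0.05848

Option B: 3 servers μ = 13.1 (M/M/3)
  ρ_B = λ/(cμ) = 7.5/(3×13.1) = 0.1908
  Offered load a = λ/μ = cρ = 7.5/13.1 = 0.5725
  P₀ = [ Σₙ₌₀^2 aⁿ/n! + a^3/(3!(1-ρ)) ]⁻¹
  Σ = a^0/0! + a^1/1! + a^2/2! = 1.0000 + 0.5725 + 0.1639 = 1.7364
  a^3/(3!(1-ρ)) = 0.18766/(6 × 0.80916) = 0.03865
  P₀ = 1/(1.7364 + 0.03865) = 0.5634
  Lq = P₀·a^3·ρ / (3!(1-ρ)²) = 0.5634 × 0.1877 × 0.1908 / (6 × 0.6547) = 0.005136
  Wq_B = Lq/λ = 0.005136/7.5 = 0.0006848
  W_B = Wq_B + 1/μ = 0.0006848 + 0.07634 = 0.07702

Since W_A = 0.05848 < W_B = 0.07702, Option A (single fast server) has the shorter time in system.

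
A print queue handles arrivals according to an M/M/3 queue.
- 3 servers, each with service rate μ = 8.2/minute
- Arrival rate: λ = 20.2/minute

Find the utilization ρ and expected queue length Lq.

Traffic intensity: ρ = λ/(cμ) = 20.2/(3×8.2) = 0.8211
Since ρ = 0.8211 < 1, system is stable.
Offered load a = λ/μ = cρ = 20.2/8.2 = 2.4634
P₀ = [ Σₙ₌₀^2 aⁿ/n! + a^3/(3!(1-ρ)) ]⁻¹
Σ = a^0/0! + a^1/1! + a^2/2! = 1.0000 + 2.4634 + 3.0342 = 6.4976
a^3/(3!(1-ρ)) = 14.94901/(6 × 0.1788618) = 13.9298
P₀ = 1/(6.4976 + 13.9298) = 0.04895
Lq = P₀·a^3·ρ / (3!(1-ρ)²) = 0.048954 × 14.9490 × 0.82114 / (6 × 0.031992) = 3.1306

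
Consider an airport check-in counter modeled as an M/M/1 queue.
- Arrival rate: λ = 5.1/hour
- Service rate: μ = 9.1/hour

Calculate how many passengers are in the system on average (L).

ρ = λ/μ = 5.1/9.1 = 0.5604
For M/M/1: L = λ/(μ-λ)
L = 5.1/(9.1-5.1) = 5.1/4.00
L = 1.2750 passengers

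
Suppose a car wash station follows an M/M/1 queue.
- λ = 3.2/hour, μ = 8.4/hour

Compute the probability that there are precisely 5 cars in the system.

ρ = λ/μ = 3.2/8.4 = 0.38095
P(n) = (1-ρ)ρⁿ
P(5) = (1-0.38095) × 0.38095^5
P(5) = 0.61905 × 0.0080231
P(5) = 0.004967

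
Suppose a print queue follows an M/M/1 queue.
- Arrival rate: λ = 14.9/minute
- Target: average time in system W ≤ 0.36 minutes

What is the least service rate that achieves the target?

For M/M/1: W = 1/(μ-λ)
Need W ≤ 0.36, so 1/(μ-λ) ≤ 0.36
μ - λ ≥ 1/0.36 = 2.7778
μ ≥ 14.9 + 2.7778 = 17.6778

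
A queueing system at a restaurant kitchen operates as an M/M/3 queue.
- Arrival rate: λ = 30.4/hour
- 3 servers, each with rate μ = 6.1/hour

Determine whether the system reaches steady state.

Stability requires ρ = λ/(cμ) < 1
ρ = 30.4/(3 × 6.1) = 30.4/18.30 = 1.6612
Since 1.6612 ≥ 1, the system is UNSTABLE.
Need c > λ/μ = 30.4/6.1 = 4.98.
Minimum servers needed: c = 5.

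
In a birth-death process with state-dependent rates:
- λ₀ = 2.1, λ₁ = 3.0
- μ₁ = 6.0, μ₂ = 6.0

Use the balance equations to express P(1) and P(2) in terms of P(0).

Balance equations:
State 0: λ₀P₀ = μ₁P₁ → P₁ = (λ₀/μ₁)P₀ = (2.1/6.0)P₀ = 0.3500P₀
State 1: P₂ = (λ₀λ₁)/(μ₁μ₂)P₀ = (2.1×3.0)/(6.0×6.0)P₀ = 0.1750P₀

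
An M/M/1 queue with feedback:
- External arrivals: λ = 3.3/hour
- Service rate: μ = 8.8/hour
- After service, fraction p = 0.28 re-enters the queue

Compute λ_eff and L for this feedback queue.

Effective arrival rate: λ_eff = λ/(1-p) = 3.3/(1-0.28) = 3.3/0.72 = 4.58333
ρ = λ_eff/μ = 4.58333/8.8 = 0.520833
L = ρ/(1-ρ) = 0.520833/(1-0.520833) = 1.0870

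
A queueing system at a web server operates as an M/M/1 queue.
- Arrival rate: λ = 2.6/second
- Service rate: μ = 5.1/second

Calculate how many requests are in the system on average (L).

ρ = λ/μ = 2.6/5.1 = 0.5098
For M/M/1: L = λ/(μ-λ)
L = 2.6/(5.1-2.6) = 2.6/2.50
L = 1.0400 requests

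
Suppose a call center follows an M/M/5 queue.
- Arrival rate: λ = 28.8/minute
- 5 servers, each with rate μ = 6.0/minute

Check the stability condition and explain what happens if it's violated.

Stability requires ρ = λ/(cμ) < 1
ρ = 28.8/(5 × 6.0) = 28.8/30.00 = 0.9600
Since 0.9600 < 1, the system is STABLE.
The servers are busy 96.00% of the time.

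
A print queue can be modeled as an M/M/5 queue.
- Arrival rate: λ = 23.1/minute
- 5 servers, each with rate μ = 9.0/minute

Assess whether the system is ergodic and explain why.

Stability requires ρ = λ/(cμ) < 1
ρ = 23.1/(5 × 9.0) = 23.1/45.00 = 0.5133
Since 0.5133 < 1, the system is STABLE.
The servers are busy 51.33% of the time.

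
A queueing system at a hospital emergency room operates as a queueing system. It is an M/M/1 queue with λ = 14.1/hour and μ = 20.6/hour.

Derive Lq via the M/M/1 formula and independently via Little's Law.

Method 1 (direct): Lq = λ²/(μ(μ-λ)) = 198.81/(20.6 × 6.50) = 1.4848

Method 2 (Little's Law):
W = 1/(μ-λ) = 1/6.50 = 0.153846
Wq = W - 1/μ = 0.153846 - 0.0485437 = 0.105302
Lq = λWq = 14.1 × 0.105302 = 1.4848 ✔ (matches Method 1)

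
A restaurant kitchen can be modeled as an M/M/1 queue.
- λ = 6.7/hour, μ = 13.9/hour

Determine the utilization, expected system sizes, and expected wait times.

Step 1: ρ = λ/μ = 6.7/13.9 = 0.4820
Step 2: L = λ/(μ-λ) = 6.7/7.20 = 0.9306
Step 3: Lq = λ²/(μ(μ-λ)) = 44.89/(13.9×7.20) = 0.4485
Step 4: W = 1/(μ-λ) = 1/7.20 = 0.1389
Step 5: Wq = λ/(μ(μ-λ)) = 6.7/(13.9×7.20) = 0.06695
Step 6: P(0) = 1-ρ = 0.5180
Verify: L = λW = 6.7×0.1389 = 0.9306 ✔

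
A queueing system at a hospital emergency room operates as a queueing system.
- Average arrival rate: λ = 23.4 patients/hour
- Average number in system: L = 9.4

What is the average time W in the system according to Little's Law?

Little's Law: L = λW, so W = L/λ
W = 9.4/23.4 = 0.4017 hours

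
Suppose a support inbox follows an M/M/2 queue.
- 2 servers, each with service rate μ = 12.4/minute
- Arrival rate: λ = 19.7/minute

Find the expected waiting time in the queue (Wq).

Traffic intensity: ρ = λ/(cμ) = 19.7/(2×12.4) = 0.7944
Since ρ = 0.7944 < 1, system is stable.
Offered load a = λ/μ = cρ = 19.7/12.4 = 1.5887
P₀ = [ Σₙ₌₀^1 aⁿ/n! + a^2/(2!(1-ρ)) ]⁻¹
Σ = a^0/0! + a^1/1! = 1.0000 + 1.5887 = 2.5887
a^2/(2!(1-ρ)) = 2.52400/(2 × 0.205645) = 6.1368
P₀ = 1/(2.5887 + 6.1368) = 0.1146
Lq = P₀·a^2·ρ / (2!(1-ρ)²) = 0.1146 × 2.5240 × 0.7944 / (2 × 0.04229) = 2.7167
Wq = Lq/λ = 2.7167/19.7 = 0.1379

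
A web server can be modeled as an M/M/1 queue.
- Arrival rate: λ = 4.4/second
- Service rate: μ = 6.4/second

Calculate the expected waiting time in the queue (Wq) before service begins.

First, compute utilization: ρ = λ/μ = 4.4/6.4 = 0.6875
For M/M/1: Wq = λ/(μ(μ-λ))
Wq = 4.4/(6.4 × (6.4-4.4))
Wq = 4.4/(6.4 × 2.00)
Wq = 0.3438 seconds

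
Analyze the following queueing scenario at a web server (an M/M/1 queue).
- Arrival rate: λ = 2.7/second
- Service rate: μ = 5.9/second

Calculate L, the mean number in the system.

ρ = λ/μ = 2.7/5.9 = 0.4576
For M/M/1: L = λ/(μ-λ)
L = 2.7/(5.9-2.7) = 2.7/3.20
L = 0.8438 requests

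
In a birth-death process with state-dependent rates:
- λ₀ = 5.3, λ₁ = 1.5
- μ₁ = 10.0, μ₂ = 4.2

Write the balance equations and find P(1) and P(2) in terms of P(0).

Balance equations:
State 0: λ₀P₀ = μ₁P₁ → P₁ = (λ₀/μ₁)P₀ = (5.3/10.0)P₀ = 0.5300P₀
State 1: P₂ = (λ₀λ₁)/(μ₁μ₂)P₀ = (5.3×1.5)/(10.0×4.2)P₀ = 0.1893P₀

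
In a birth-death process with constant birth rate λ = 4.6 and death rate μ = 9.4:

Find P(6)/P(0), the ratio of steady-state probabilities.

For constant rates: P(n)/P(0) = (λ/μ)^n
P(6)/P(0) = (4.6/9.4)^6 = 0.48936^6 = 0.01373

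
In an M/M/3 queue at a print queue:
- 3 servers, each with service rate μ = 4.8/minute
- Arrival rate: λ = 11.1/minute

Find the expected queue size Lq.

Traffic intensity: ρ = λ/(cμ) = 11.1/(3×4.8) = 0.7708
Since ρ = 0.7708 < 1, system is stable.
Offered load a = λ/μ = cρ = 11.1/4.8 = 2.3125
P₀ = [ Σₙ₌₀^2 aⁿ/n! + a^3/(3!(1-ρ)) ]⁻¹
Σ = a^0/0! + a^1/1! + a^2/2! = 1.0000 + 2.3125 + 2.6738 = 5.9863
a^3/(3!(1-ρ)) = 12.3665/(6 × 0.229167) = 8.9938
P₀ = 1/(5.9863 + 8.9938) = 0.06676
Lq = P₀·a^3·ρ / (3!(1-ρ)²) = 0.066755 × 12.3665 × 0.77083 / (6 × 0.052517) = 2.0195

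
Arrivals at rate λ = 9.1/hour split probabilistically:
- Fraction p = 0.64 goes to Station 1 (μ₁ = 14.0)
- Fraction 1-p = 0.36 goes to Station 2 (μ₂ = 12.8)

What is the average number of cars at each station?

Effective rates: λ₁ = 9.1×0.64 = 5.824, λ₂ = 9.1×0.36 = 3.276
Station 1: ρ₁ = 5.824/14.0 = 0.4160, L₁ = ρ₁/(1-ρ₁) = 0.4160/(1-0.4160) = 0.7123
Station 2: ρ₂ = 3.276/12.8 = 0.25594, L₂ = ρ₂/(1-ρ₂) = 0.25594/(1-0.25594) = 0.3440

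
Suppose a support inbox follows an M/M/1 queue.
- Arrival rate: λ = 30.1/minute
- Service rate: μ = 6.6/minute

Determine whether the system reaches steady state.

Stability requires ρ = λ/(cμ) < 1
ρ = 30.1/(1 × 6.6) = 30.1/6.60 = 4.5606
Since 4.5606 ≥ 1, the system is UNSTABLE.
Queue grows without bound. Need μ > λ = 30.1.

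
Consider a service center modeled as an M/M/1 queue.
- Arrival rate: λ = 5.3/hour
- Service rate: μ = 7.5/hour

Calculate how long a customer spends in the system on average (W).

First, compute utilization: ρ = λ/μ = 5.3/7.5 = 0.7067
For M/M/1: W = 1/(μ-λ)
W = 1/(7.5-5.3) = 1/2.20
W = 0.4545 hours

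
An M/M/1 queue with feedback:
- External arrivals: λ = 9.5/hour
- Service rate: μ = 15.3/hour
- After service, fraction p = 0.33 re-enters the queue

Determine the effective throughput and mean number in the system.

Effective arrival rate: λ_eff = λ/(1-p) = 9.5/(1-0.33) = 9.5/0.67 = 14.1791
ρ = λ_eff/μ = 14.1791/15.3 = 0.926739
L = ρ/(1-ρ) = 0.926739/(1-0.926739) = 12.6498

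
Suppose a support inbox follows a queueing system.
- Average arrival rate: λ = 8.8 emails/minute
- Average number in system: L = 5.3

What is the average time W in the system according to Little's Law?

Little's Law: L = λW, so W = L/λ
W = 5.3/8.8 = 0.6023 minutes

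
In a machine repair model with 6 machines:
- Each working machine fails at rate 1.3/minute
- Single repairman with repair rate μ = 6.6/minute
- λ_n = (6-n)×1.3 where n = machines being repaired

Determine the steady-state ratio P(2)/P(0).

P(2)/P(0) = ∏_{i=0}^{2-1} λ_i/μ_{i+1}
= (6-0)×1.3/6.6 × (6-1)×1.3/6.6
= 1.1639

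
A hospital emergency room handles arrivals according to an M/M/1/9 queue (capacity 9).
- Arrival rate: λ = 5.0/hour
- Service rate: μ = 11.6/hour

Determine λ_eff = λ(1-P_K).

ρ = λ/μ = 5.0/11.6 = 0.431034
P₀ = (1-ρ)/(1-ρ^(K+1)) = (1-0.431034)/(1-0.431034^10) = 0.5690/0.9998 = 0.5691
P_K = P₀×ρ^K = 0.5691 × 0.431034^9 = 0.5691 × 0.0005136 = 0.0002923
λ_eff = λ(1-P_K) = 5.0 × (1 - 0.0002923) = 5.0 × 0.9997 = 4.9985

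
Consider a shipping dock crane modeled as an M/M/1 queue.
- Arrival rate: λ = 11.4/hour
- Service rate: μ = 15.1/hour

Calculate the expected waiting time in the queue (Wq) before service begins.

First, compute utilization: ρ = λ/μ = 11.4/15.1 = 0.7550
For M/M/1: Wq = λ/(μ(μ-λ))
Wq = 11.4/(15.1 × (15.1-11.4))
Wq = 11.4/(15.1 × 3.70)
Wq = 0.2040 hours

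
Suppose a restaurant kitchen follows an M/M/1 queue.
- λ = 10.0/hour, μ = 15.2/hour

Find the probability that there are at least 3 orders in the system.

ρ = λ/μ = 10.0/15.2 = 0.6579
P(N ≥ n) = ρⁿ
P(N ≥ 3) = 0.6579^3
P(N ≥ 3) = 0.2848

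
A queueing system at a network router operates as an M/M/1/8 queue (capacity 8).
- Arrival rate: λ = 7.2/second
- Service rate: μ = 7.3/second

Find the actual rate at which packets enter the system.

ρ = λ/μ = 7.2/7.3 = 0.9863
P₀ = (1-ρ)/(1-ρ^(K+1)) = (1-0.9863)/(1-0.9863^9) = 0.01370/0.1168 = 0.1173
P_K = P₀×ρ^K = 0.11734 × 0.9863^8 = 0.11734 × 0.89551 = 0.1051
λ_eff = λ(1-P_K) = 7.2 × (1 - 0.10508) = 7.2 × 0.89492 = 6.4434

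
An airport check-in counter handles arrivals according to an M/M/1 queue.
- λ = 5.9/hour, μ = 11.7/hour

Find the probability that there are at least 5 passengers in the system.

ρ = λ/μ = 5.9/11.7 = 0.50427
P(N ≥ n) = ρⁿ
P(N ≥ 5) = 0.50427^5
P(N ≥ 5) = 0.03261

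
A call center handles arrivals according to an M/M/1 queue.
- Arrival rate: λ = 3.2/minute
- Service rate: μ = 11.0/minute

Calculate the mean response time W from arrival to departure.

First, compute utilization: ρ = λ/μ = 3.2/11.0 = 0.2909
For M/M/1: W = 1/(μ-λ)
W = 1/(11.0-3.2) = 1/7.80
W = 0.1282 minutes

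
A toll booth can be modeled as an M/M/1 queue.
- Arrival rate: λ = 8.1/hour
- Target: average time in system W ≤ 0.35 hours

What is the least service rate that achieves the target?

For M/M/1: W = 1/(μ-λ)
Need W ≤ 0.35, so 1/(μ-λ) ≤ 0.35
μ - λ ≥ 1/0.35 = 2.8571
μ ≥ 8.1 + 2.8571 = 10.9571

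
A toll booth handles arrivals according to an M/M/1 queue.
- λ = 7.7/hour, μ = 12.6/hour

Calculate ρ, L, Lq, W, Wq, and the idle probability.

Step 1: ρ = λ/μ = 7.7/12.6 = 0.6111
Step 2: L = λ/(μ-λ) = 7.7/4.90 = 1.5714
Step 3: Lq = λ²/(μ(μ-λ)) = 59.29/(12.6×4.90) = 0.9603
Step 4: W = 1/(μ-λ) = 1/4.90 = 0.20408
Step 5: Wq = λ/(μ(μ-λ)) = 7.7/(12.6×4.90) = 0.1247
Step 6: P(0) = 1-ρ = 0.3889
Verify: L = λW = 7.7×0.20408 = 1.5714 ✔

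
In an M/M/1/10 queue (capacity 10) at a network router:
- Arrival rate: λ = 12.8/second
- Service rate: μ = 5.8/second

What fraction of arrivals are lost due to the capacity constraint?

ρ = λ/μ = 12.8/5.8 = 2.206897
P₀ = (1-ρ)/(1-ρ^(K+1)) = (1-2.206897)/(1-2.206897^11) = -1.2069/-6046.8736 = 0.0001996
P_K = P₀×ρ^K = 0.0001996 × 2.206897^10 = 0.0001996 × 2740.4422 = 0.5470
Blocking probability = 54.70%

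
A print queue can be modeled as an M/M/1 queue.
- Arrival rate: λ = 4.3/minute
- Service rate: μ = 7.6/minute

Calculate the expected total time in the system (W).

First, compute utilization: ρ = λ/μ = 4.3/7.6 = 0.5658
For M/M/1: W = 1/(μ-λ)
W = 1/(7.6-4.3) = 1/3.30
W = 0.3030 minutes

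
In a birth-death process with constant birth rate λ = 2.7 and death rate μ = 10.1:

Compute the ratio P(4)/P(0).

For constant rates: P(n)/P(0) = (λ/μ)^n
P(4)/P(0) = (2.7/10.1)^4 = 0.26733^4 = 0.005107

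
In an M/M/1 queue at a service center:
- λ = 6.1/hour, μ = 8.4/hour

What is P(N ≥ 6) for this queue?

ρ = λ/μ = 6.1/8.4 = 0.7262
P(N ≥ n) = ρⁿ
P(N ≥ 6) = 0.7262^6
P(N ≥ 6) = 0.1467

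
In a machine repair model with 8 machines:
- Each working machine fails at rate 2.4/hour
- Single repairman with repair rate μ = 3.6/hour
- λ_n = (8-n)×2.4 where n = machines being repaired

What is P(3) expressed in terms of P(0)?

P(3)/P(0) = ∏_{i=0}^{3-1} λ_i/μ_{i+1}
= (8-0)×2.4/3.6 × (8-1)×2.4/3.6 × (8-2)×2.4/3.6
= 99.5556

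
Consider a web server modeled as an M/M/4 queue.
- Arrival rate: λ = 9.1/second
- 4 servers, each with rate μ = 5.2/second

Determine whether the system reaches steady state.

Stability requires ρ = λ/(cμ) < 1
ρ = 9.1/(4 × 5.2) = 9.1/20.80 = 0.4375
Since 0.4375 < 1, the system is STABLE.
The servers are busy 43.75% of the time.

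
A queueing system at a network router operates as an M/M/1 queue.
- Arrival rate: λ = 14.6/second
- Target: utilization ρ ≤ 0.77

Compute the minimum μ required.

ρ = λ/μ, so μ = λ/ρ
μ ≥ 14.6/0.77 = 18.9610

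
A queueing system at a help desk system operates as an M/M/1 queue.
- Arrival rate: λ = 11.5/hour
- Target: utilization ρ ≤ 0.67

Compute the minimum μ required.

ρ = λ/μ, so μ = λ/ρ
μ ≥ 11.5/0.67 = 17.1642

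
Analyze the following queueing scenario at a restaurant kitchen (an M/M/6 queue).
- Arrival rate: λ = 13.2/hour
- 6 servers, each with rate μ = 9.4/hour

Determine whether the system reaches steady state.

Stability requires ρ = λ/(cμ) < 1
ρ = 13.2/(6 × 9.4) = 13.2/56.40 = 0.2340
Since 0.2340 < 1, the system is STABLE.
The servers are busy 23.40% of the time.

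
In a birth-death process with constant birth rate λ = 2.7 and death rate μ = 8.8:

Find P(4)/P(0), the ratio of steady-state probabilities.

For constant rates: P(n)/P(0) = (λ/μ)^n
P(4)/P(0) = (2.7/8.8)^4 = 0.30682^4 = 0.008862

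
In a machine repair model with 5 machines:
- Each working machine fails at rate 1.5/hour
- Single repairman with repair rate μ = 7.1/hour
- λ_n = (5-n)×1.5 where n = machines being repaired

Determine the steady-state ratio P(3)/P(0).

P(3)/P(0) = ∏_{i=0}^{3-1} λ_i/μ_{i+1}
= (5-0)×1.5/7.1 × (5-1)×1.5/7.1 × (5-2)×1.5/7.1
= 0.5658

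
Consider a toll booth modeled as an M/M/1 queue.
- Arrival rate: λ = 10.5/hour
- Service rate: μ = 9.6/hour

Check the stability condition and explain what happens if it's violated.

Stability requires ρ = λ/(cμ) < 1
ρ = 10.5/(1 × 9.6) = 10.5/9.60 = 1.0938
Since 1.0938 ≥ 1, the system is UNSTABLE.
Queue grows without bound. Need μ > λ = 10.5.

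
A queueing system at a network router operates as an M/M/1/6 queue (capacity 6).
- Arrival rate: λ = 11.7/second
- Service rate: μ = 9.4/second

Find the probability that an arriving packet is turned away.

ρ = λ/μ = 11.7/9.4 = 1.24468
P₀ = (1-ρ)/(1-ρ^(K+1)) = (1-1.24468)/(1-1.24468^7) = -0.24468/-3.6281 = 0.06744
P_K = P₀×ρ^K = 0.06744 × 1.24468^6 = 0.06744 × 3.7183 = 0.2508
Blocking probability = 25.08%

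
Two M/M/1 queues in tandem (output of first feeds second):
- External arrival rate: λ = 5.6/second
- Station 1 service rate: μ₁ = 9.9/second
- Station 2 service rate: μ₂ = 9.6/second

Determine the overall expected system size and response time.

By Jackson's theorem, each station behaves as independent M/M/1.
Station 1: ρ₁ = 5.6/9.9 = 0.5657, L₁ = ρ₁/(1-ρ₁) = λ/(μ₁-λ) = 5.6/4.30 = 1.3023
Station 2: ρ₂ = 5.6/9.6 = 0.5833, L₂ = ρ₂/(1-ρ₂) = λ/(μ₂-λ) = 5.6/4.00 = 1.4000
Total: L = L₁ + L₂ = 1.3023 + 1.4000 = 2.7023
W = L/λ = 2.7023/5.6 = 0.4826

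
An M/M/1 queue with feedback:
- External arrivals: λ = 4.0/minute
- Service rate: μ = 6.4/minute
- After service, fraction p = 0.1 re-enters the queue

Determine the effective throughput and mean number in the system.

Effective arrival rate: λ_eff = λ/(1-p) = 4.0/(1-0.1) = 4.0/0.90 = 4.4444
ρ = λ_eff/μ = 4.4444/6.4 = 0.69444
L = ρ/(1-ρ) = 0.69444/(1-0.69444) = 2.2727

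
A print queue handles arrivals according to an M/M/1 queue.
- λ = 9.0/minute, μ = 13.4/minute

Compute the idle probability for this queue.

ρ = λ/μ = 9.0/13.4 = 0.6716
P(0) = 1 - ρ = 1 - 0.6716 = 0.3284
The server is idle 32.84% of the time.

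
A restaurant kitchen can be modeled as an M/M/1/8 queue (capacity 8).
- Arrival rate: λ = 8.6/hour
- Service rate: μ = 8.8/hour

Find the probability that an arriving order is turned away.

ρ = λ/μ = 8.6/8.8 = 0.97727
P₀ = (1-ρ)/(1-ρ^(K+1)) = (1-0.97727)/(1-0.97727^9) = 0.02273/0.1869 = 0.1216
P_K = P₀×ρ^K = 0.1216 × 0.97727^8 = 0.1216 × 0.8320 = 0.1012
Blocking probability = 10.12%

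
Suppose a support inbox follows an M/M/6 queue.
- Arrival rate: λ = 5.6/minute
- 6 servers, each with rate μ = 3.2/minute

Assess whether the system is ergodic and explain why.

Stability requires ρ = λ/(cμ) < 1
ρ = 5.6/(6 × 3.2) = 5.6/19.20 = 0.2917
Since 0.2917 < 1, the system is STABLE.
The servers are busy 29.17% of the time.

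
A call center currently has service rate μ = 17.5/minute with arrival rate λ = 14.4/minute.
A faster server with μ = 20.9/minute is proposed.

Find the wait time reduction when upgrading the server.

System 1: ρ₁ = 14.4/17.5 = 0.8229, W₁ = 1/(17.5-14.4) = 0.32258
System 2: ρ₂ = 14.4/20.9 = 0.6890, W₂ = 1/(20.9-14.4) = 0.15385
Improvement: (W₁-W₂)/W₁ = (0.32258-0.15385)/0.32258 = 52.31%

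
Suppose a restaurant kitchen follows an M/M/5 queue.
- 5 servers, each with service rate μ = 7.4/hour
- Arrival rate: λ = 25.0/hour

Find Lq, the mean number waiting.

Traffic intensity: ρ = λ/(cμ) = 25.0/(5×7.4) = 0.6757
Since ρ = 0.6757 < 1, system is stable.
Offered load a = λ/μ = cρ = 25.0/7.4 = 3.3784
P₀ = [ Σₙ₌₀^4 aⁿ/n! + a^5/(5!(1-ρ)) ]⁻¹
Σ = a^0/0! + a^1/1! + a^2/2! + a^3/3! + a^4/4! = 1.0000 + 3.3784 + 5.7067 + 6.4265 + 5.4278 = 21.9394
a^5/(5!(1-ρ)) = 440.0899/(120 × 0.324324) = 11.3079
P₀ = 1/(21.9394 + 11.3079) = 0.03008
Lq = P₀·a^5·ρ / (5!(1-ρ)²) = 0.03008 × 440.0899 × 0.6757 / (120 × 0.1052) = 0.7086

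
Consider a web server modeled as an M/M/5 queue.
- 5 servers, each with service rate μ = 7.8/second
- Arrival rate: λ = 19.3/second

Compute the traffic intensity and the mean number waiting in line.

Traffic intensity: ρ = λ/(cμ) = 19.3/(5×7.8) = 0.4949
Since ρ = 0.4949 < 1, system is stable.
Offered load a = λ/μ = cρ = 19.3/7.8 = 2.4744
P₀ = [ Σₙ₌₀^4 aⁿ/n! + a^5/(5!(1-ρ)) ]⁻¹
Σ = a^0/0! + a^1/1! + a^2/2! + a^3/3! + a^4/4! = 1.00000 + 2.47436 + 3.06123 + 2.52486 + 1.56185 = 10.6223
a^5/(5!(1-ρ)) = 92.7499/(120 × 0.50513) = 1.5301
P₀ = 1/(10.6223 + 1.5301) = 0.08229
Lq = P₀·a^5·ρ / (5!(1-ρ)²) = 0.082288 × 92.7499 × 0.49487 / (120 × 0.25515) = 0.1234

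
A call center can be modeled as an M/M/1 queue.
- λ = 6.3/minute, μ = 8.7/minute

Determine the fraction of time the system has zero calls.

ρ = λ/μ = 6.3/8.7 = 0.7241
P(0) = 1 - ρ = 1 - 0.7241 = 0.2759
The server is idle 27.59% of the time.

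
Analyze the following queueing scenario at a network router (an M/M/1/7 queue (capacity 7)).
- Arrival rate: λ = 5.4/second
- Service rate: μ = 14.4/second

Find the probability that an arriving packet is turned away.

ρ = λ/μ = 5.4/14.4 = 0.3750
P₀ = (1-ρ)/(1-ρ^(K+1)) = (1-0.3750)/(1-0.3750^8) = 0.62500/0.99961 = 0.6252
P_K = P₀×ρ^K = 0.62524 × 0.3750^7 = 0.62524 × 0.0010428 = 0.0006520
Blocking probability = 0.06520%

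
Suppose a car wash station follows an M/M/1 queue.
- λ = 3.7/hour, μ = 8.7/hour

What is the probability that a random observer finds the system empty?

ρ = λ/μ = 3.7/8.7 = 0.4253
P(0) = 1 - ρ = 1 - 0.4253 = 0.5747
The server is idle 57.47% of the time.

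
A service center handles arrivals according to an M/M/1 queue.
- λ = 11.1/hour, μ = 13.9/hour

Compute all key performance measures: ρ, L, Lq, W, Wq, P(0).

Step 1: ρ = λ/μ = 11.1/13.9 = 0.7986
Step 2: L = λ/(μ-λ) = 11.1/2.80 = 3.9643
Step 3: Lq = λ²/(μ(μ-λ)) = 123.21/(13.9×2.80) = 3.1657
Step 4: W = 1/(μ-λ) = 1/2.80 = 0.35714
Step 5: Wq = λ/(μ(μ-λ)) = 11.1/(13.9×2.80) = 0.2852
Step 6: P(0) = 1-ρ = 0.2014
Verify: L = λW = 11.1×0.35714 = 3.9643 ✔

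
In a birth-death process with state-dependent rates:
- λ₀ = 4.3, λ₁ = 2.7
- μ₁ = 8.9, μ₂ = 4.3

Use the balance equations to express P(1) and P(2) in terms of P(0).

Balance equations:
State 0: λ₀P₀ = μ₁P₁ → P₁ = (λ₀/μ₁)P₀ = (4.3/8.9)P₀ = 0.4831P₀
State 1: P₂ = (λ₀λ₁)/(μ₁μ₂)P₀ = (4.3×2.7)/(8.9×4.3)P₀ = 0.3034P₀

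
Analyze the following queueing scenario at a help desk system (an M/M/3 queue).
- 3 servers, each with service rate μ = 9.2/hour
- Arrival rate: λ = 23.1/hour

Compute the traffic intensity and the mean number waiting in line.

Traffic intensity: ρ = λ/(cμ) = 23.1/(3×9.2) = 0.8370
Since ρ = 0.8370 < 1, system is stable.
Offered load a = λ/μ = cρ = 23.1/9.2 = 2.5109
P₀ = [ Σₙ₌₀^2 aⁿ/n! + a^3/(3!(1-ρ)) ]⁻¹
Σ = a^0/0! + a^1/1! + a^2/2! = 1.0000 + 2.5109 + 3.1522 = 6.6631
a^3/(3!(1-ρ)) = 15.8297/(6 × 0.163043) = 16.1815
P₀ = 1/(6.6631 + 16.1815) = 0.04377
Lq = P₀·a^3·ρ / (3!(1-ρ)²) = 0.043774 × 15.8297 × 0.83696 / (6 × 0.026583) = 3.6361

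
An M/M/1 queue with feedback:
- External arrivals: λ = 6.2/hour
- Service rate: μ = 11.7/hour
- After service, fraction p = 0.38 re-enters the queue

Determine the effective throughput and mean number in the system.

Effective arrival rate: λ_eff = λ/(1-p) = 6.2/(1-0.38) = 6.2/0.62 = 10.0000
ρ = λ_eff/μ = 10.0000/11.7 = 0.854701
L = ρ/(1-ρ) = 0.854701/(1-0.854701) = 5.8824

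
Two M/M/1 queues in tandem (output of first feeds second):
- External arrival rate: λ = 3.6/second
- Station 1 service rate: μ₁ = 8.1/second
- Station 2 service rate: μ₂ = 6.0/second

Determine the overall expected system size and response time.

By Jackson's theorem, each station behaves as independent M/M/1.
Station 1: ρ₁ = 3.6/8.1 = 0.4444, L₁ = ρ₁/(1-ρ₁) = λ/(μ₁-λ) = 3.6/4.50 = 0.8000
Station 2: ρ₂ = 3.6/6.0 = 0.6000, L₂ = ρ₂/(1-ρ₂) = λ/(μ₂-λ) = 3.6/2.40 = 1.5000
Total: L = L₁ + L₂ = 0.8000 + 1.5000 = 2.3000
W = L/λ = 2.3000/3.6 = 0.6389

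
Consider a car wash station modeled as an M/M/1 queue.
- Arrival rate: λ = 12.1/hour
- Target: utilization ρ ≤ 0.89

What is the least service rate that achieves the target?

ρ = λ/μ, so μ = λ/ρ
μ ≥ 12.1/0.89 = 13.5955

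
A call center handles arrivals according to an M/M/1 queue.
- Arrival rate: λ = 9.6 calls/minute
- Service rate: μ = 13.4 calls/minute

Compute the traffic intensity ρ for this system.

Server utilization: ρ = λ/μ
ρ = 9.6/13.4 = 0.7164
The server is busy 71.64% of the time.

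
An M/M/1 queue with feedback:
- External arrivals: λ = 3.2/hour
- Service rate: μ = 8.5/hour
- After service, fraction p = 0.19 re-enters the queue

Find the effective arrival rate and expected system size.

Effective arrival rate: λ_eff = λ/(1-p) = 3.2/(1-0.19) = 3.2/0.81 = 3.9506
ρ = λ_eff/μ = 3.9506/8.5 = 0.46478
L = ρ/(1-ρ) = 0.46478/(1-0.46478) = 0.8684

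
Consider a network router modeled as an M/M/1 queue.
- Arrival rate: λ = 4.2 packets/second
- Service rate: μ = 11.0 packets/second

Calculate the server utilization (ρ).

Server utilization: ρ = λ/μ
ρ = 4.2/11.0 = 0.3818
The server is busy 38.18% of the time.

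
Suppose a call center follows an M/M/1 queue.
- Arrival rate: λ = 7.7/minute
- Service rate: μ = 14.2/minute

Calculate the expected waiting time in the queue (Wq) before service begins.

First, compute utilization: ρ = λ/μ = 7.7/14.2 = 0.5423
For M/M/1: Wq = λ/(μ(μ-λ))
Wq = 7.7/(14.2 × (14.2-7.7))
Wq = 7.7/(14.2 × 6.50)
Wq = 0.08342 minutes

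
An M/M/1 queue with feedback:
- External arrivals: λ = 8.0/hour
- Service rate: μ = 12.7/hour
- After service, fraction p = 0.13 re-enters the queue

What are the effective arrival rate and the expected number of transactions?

Effective arrival rate: λ_eff = λ/(1-p) = 8.0/(1-0.13) = 8.0/0.87 = 9.1954
ρ = λ_eff/μ = 9.1954/12.7 = 0.72405
L = ρ/(1-ρ) = 0.72405/(1-0.72405) = 2.6238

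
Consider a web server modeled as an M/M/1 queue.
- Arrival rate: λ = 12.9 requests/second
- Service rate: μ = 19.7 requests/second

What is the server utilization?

Server utilization: ρ = λ/μ
ρ = 12.9/19.7 = 0.6548
The server is busy 65.48% of the time.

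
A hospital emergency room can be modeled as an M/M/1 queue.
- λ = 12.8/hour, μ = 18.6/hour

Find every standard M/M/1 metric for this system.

Step 1: ρ = λ/μ = 12.8/18.6 = 0.6882
Step 2: L = λ/(μ-λ) = 12.8/5.80 = 2.2069
Step 3: Lq = λ²/(μ(μ-λ)) = 163.84/(18.6×5.80) = 1.5187
Step 4: W = 1/(μ-λ) = 1/5.80 = 0.172414
Step 5: Wq = λ/(μ(μ-λ)) = 12.8/(18.6×5.80) = 0.1187
Step 6: P(0) = 1-ρ = 0.3118
Verify: L = λW = 12.8×0.172414 = 2.2069 ✔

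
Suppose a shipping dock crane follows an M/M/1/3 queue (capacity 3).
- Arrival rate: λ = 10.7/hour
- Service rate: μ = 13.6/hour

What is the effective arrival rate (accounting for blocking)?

ρ = λ/μ = 10.7/13.6 = 0.78676
P₀ = (1-ρ)/(1-ρ^(K+1)) = (1-0.78676)/(1-0.78676^4) = 0.2132/0.6168 = 0.3457
P_K = P₀×ρ^K = 0.3457 × 0.78676^3 = 0.3457 × 0.4870 = 0.1684
λ_eff = λ(1-P_K) = 10.7 × (1 - 0.168353) = 10.7 × 0.831647 = 8.8986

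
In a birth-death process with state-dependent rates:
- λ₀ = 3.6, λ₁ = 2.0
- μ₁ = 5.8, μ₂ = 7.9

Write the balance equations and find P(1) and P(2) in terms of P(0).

Balance equations:
State 0: λ₀P₀ = μ₁P₁ → P₁ = (λ₀/μ₁)P₀ = (3.6/5.8)P₀ = 0.6207P₀
State 1: P₂ = (λ₀λ₁)/(μ₁μ₂)P₀ = (3.6×2.0)/(5.8×7.9)P₀ = 0.1571P₀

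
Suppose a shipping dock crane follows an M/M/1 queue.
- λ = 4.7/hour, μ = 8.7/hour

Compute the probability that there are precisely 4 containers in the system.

ρ = λ/μ = 4.7/8.7 = 0.5402
P(n) = (1-ρ)ρⁿ
P(4) = (1-0.5402) × 0.5402^4
P(4) = 0.4598 × 0.08516
P(4) = 0.03916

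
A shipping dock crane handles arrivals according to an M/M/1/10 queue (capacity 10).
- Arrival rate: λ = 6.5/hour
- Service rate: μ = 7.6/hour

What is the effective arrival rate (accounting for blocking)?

ρ = λ/μ = 6.5/7.6 = 0.855263
P₀ = (1-ρ)/(1-ρ^(K+1)) = (1-0.855263)/(1-0.855263^11) = 0.1447/0.8209 = 0.1763
P_K = P₀×ρ^K = 0.1763 × 0.855263^10 = 0.1763 × 0.2094 = 0.03692
λ_eff = λ(1-P_K) = 6.5 × (1 - 0.03692) = 6.5 × 0.96308 = 6.2600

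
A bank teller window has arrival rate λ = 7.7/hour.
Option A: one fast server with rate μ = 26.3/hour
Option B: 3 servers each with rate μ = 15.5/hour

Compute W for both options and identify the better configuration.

Option A: single server μ = 26.3 (M/M/1)
  ρ_A = 7.7/26.3 = 0.2928
  W_A = 1/(μ-λ) = 1/(26.3-7.7) = 1/18.60 = 0.05376

Option B: 3 servers μ = 15.5 (M/M/3)
  ρ_B = λ/(cμ) = 7.7/(3×15.5) = 0.1656
  Offered load a = λ/μ = cρ = 7.7/15.5 = 0.4968
  P₀ = [ Σₙ₌₀^2 aⁿ/n! + a^3/(3!(1-ρ)) ]⁻¹
  Σ = a^0/0! + a^1/1! + a^2/2! = 1.0000 + 0.4968 + 0.1234 = 1.6202
  a^3/(3!(1-ρ)) = 0.1226/(6 × 0.8344) = 0.02449
  P₀ = 1/(1.6202 + 0.02449) = 0.6080
  Lq = P₀·a^3·ρ / (3!(1-ρ)²) = 0.6080 × 0.1226 × 0.1656 / (6 × 0.6962) = 0.002955
  Wq_B = Lq/λ = 0.0029548/7.7 = 0.0003837
  W_B = Wq_B + 1/μ = 0.0003837 + 0.06452 = 0.06490

Since W_A = 0.05376 < W_B = 0.06490, Option A (single fast server) has the shorter time in system.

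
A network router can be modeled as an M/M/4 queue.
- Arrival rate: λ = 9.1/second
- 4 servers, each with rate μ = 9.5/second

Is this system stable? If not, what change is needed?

Stability requires ρ = λ/(cμ) < 1
ρ = 9.1/(4 × 9.5) = 9.1/38.00 = 0.2395
Since 0.2395 < 1, the system is STABLE.
The servers are busy 23.95% of the time.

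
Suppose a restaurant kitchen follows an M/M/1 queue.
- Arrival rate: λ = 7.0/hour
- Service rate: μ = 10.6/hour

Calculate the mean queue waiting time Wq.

First, compute utilization: ρ = λ/μ = 7.0/10.6 = 0.6604
For M/M/1: Wq = λ/(μ(μ-λ))
Wq = 7.0/(10.6 × (10.6-7.0))
Wq = 7.0/(10.6 × 3.60)
Wq = 0.1834 hours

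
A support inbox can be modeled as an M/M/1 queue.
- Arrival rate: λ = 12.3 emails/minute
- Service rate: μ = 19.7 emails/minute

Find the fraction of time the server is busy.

Server utilization: ρ = λ/μ
ρ = 12.3/19.7 = 0.6244
The server is busy 62.44% of the time.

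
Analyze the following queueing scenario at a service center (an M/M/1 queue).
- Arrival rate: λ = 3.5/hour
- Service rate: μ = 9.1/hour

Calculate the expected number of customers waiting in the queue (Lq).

ρ = λ/μ = 3.5/9.1 = 0.3846
For M/M/1: Lq = λ²/(μ(μ-λ))
Lq = 12.25/(9.1 × 5.60)
Lq = 0.2404 customers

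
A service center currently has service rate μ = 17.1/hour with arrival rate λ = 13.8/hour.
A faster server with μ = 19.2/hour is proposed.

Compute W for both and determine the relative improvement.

System 1: ρ₁ = 13.8/17.1 = 0.8070, W₁ = 1/(17.1-13.8) = 0.30303
System 2: ρ₂ = 13.8/19.2 = 0.7188, W₂ = 1/(19.2-13.8) = 0.18519
Improvement: (W₁-W₂)/W₁ = (0.30303-0.18519)/0.30303 = 38.89%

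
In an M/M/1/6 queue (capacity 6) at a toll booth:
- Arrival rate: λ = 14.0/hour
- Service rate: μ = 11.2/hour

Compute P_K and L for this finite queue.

ρ = λ/μ = 14.0/11.2 = 1.2500
P₀ = (1-ρ)/(1-ρ^(K+1)) = (1-1.2500)/(1-1.2500^7) = -0.2500/-3.7684 = 0.06634
P_K = P₀×ρ^K = 0.06634 × 1.2500^6 = 0.06634 × 3.8147 = 0.2531
Blocking probability P_6 = 0.2531 (25.31%)
L = ρ[1 - (K+1)ρ^K + Kρ^(K+1)] / [(1-ρ)(1-ρ^(K+1))]
L = 1.2500 × (1 - 7×3.814697 + 6×4.768372) / ((1 - 1.2500) × (1 - 4.768372)) = 3.8576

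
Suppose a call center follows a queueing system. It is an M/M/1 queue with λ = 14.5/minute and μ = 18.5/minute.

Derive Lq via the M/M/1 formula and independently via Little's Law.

Method 1 (direct): Lq = λ²/(μ(μ-λ)) = 210.25/(18.5 × 4.00) = 2.8412

Method 2 (Little's Law):
W = 1/(μ-λ) = 1/4.00 = 0.25000
Wq = W - 1/μ = 0.25000 - 0.054054 = 0.195946
Lq = λWq = 14.5 × 0.195946 = 2.8412 ✔ (matches Method 1)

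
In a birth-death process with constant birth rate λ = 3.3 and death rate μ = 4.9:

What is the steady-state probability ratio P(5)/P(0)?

For constant rates: P(n)/P(0) = (λ/μ)^n
P(5)/P(0) = (3.3/4.9)^5 = 0.67347^5 = 0.1385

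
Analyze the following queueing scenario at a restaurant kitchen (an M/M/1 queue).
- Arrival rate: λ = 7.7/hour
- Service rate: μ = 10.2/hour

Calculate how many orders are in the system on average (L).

ρ = λ/μ = 7.7/10.2 = 0.7549
For M/M/1: L = λ/(μ-λ)
L = 7.7/(10.2-7.7) = 7.7/2.50
L = 3.0800 orders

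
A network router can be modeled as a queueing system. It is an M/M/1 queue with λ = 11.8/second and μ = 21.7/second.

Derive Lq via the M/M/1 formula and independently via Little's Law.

Method 1 (direct): Lq = λ²/(μ(μ-λ)) = 139.24/(21.7 × 9.90) = 0.6481

Method 2 (Little's Law):
W = 1/(μ-λ) = 1/9.90 = 0.10101
Wq = W - 1/μ = 0.10101 - 0.046083 = 0.054927
Lq = λWq = 11.8 × 0.054927 = 0.6481 ✔ (matches Method 1)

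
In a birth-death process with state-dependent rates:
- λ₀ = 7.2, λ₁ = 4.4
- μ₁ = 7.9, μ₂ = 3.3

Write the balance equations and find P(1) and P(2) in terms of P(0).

Balance equations:
State 0: λ₀P₀ = μ₁P₁ → P₁ = (λ₀/μ₁)P₀ = (7.2/7.9)P₀ = 0.9114P₀
State 1: P₂ = (λ₀λ₁)/(μ₁μ₂)P₀ = (7.2×4.4)/(7.9×3.3)P₀ = 1.2152P₀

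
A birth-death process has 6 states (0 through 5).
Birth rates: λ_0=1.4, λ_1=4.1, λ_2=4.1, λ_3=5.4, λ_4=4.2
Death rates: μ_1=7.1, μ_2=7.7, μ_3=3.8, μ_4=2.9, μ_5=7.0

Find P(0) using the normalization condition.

Ratios P(n)/P(0) = (λ₀···λₙ₋₁)/(μ₁···μₙ):
P(1)/P(0) = (1.4)/(7.1) = 0.1972
P(2)/P(0) = (1.4×4.1)/(7.1×7.7) = 0.1050
P(3)/P(0) = (1.4×4.1×4.1)/(7.1×7.7×3.8) = 0.1133
P(4)/P(0) = (1.4×4.1×4.1×5.4)/(7.1×7.7×3.8×2.9) = 0.2109
P(5)/P(0) = (1.4×4.1×4.1×5.4×4.2)/(7.1×7.7×3.8×2.9×7.0) = 0.1266

Normalization: ∑ P(n) = 1
P(0) × (1.0000 + 0.1972 + 0.1050 + 0.1133 + 0.2109 + 0.1266) = 1
P(0) × 1.7530 = 1
P(0) = 1/1.7530 = 0.5705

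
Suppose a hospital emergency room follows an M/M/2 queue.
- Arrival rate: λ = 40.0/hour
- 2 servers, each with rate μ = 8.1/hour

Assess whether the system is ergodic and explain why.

Stability requires ρ = λ/(cμ) < 1
ρ = 40.0/(2 × 8.1) = 40.0/16.20 = 2.4691
Since 2.4691 ≥ 1, the system is UNSTABLE.
Need c > λ/μ = 40.0/8.1 = 4.94.
Minimum servers needed: c = 5.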